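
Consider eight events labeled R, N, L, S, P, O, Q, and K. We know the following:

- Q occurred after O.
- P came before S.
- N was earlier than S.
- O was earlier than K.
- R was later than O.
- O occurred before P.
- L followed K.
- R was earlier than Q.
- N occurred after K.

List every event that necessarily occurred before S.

K, N, O, P

Directly stated before S: N and P.
K reaches S via K → N → S.
O reaches S via O → P → S.
No chain forces L (or any of the others) ahead of S.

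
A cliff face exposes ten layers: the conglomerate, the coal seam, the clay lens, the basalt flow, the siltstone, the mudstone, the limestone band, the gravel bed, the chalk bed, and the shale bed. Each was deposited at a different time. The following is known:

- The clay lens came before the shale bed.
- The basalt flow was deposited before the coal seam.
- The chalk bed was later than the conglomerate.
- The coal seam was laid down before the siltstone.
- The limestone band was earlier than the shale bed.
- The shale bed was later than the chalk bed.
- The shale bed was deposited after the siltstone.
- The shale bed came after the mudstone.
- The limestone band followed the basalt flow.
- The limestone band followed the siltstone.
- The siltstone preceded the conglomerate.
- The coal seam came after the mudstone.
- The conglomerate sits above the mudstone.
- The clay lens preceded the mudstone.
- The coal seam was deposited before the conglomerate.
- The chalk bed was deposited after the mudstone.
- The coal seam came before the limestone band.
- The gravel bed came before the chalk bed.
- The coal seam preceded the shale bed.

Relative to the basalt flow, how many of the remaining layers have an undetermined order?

3

Forced after the basalt flow: the chalk bed, the coal seam, the conglomerate, the limestone band, the shale bed, and the siltstone.
That leaves the clay lens, the gravel bed, and the mudstone with no forced order relative to the basalt flow — 3.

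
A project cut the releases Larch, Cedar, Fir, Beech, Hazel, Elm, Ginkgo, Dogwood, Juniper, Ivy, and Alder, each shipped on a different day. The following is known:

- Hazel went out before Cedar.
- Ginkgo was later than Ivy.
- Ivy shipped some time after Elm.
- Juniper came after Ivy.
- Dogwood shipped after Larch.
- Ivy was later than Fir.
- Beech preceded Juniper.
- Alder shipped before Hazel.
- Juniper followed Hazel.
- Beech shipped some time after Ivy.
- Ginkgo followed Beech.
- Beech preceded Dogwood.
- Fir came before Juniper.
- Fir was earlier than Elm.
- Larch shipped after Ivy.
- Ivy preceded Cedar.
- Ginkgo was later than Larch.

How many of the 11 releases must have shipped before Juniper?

6

Directly stated before Juniper: Beech, Fir, Hazel, and Ivy.
Alder reaches Juniper via Alder → Hazel → Juniper.
Elm reaches Juniper via Elm → Ivy → Juniper.
No chain forces Dogwood (or any of the others) ahead of Juniper.
That's Alder, Beech, Elm, Fir, Hazel, and Ivy — 6 in all.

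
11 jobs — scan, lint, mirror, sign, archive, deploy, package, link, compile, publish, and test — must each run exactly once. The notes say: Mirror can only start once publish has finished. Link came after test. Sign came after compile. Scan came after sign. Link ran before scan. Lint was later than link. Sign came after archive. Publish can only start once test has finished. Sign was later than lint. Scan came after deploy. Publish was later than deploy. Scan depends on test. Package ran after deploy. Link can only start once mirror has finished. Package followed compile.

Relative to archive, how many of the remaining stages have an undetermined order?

8

Forced after archive: scan and sign.
That leaves compile, deploy, link, lint, mirror, package, publish, and test with no forced order relative to archive — 8.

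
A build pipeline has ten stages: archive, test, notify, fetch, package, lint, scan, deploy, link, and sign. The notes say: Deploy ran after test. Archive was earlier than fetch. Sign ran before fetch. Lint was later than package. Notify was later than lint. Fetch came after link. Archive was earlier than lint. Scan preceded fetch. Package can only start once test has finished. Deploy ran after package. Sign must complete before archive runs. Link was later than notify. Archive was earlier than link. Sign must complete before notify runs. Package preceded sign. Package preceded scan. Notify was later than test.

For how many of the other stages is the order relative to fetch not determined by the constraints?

1

Forced before fetch: archive, link, lint, notify, package, scan, sign, and test.
That leaves deploy with no forced order relative to fetch — 1.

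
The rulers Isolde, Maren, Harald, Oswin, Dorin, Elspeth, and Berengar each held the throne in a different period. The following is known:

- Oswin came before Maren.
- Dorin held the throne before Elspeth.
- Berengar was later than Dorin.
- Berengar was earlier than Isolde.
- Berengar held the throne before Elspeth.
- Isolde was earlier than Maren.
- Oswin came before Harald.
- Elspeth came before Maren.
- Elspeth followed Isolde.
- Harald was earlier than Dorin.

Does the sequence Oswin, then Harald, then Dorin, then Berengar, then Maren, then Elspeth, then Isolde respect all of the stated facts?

no

The constraints require Elspeth before Maren, but in the proposed sequence Maren appears ahead of Elspeth. That one violation is enough.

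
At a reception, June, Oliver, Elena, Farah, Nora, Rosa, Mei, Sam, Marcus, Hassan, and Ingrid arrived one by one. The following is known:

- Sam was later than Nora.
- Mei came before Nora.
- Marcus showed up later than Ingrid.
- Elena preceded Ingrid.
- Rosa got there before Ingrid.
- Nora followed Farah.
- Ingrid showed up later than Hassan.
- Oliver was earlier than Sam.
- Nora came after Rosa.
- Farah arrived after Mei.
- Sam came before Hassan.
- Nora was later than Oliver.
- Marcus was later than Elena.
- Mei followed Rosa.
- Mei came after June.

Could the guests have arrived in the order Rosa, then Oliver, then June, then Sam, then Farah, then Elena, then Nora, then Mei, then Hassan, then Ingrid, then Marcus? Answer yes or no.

The constraints require Mei before Farah, but in the proposed sequence Farah appears ahead of Mei. That one violation is enough.

no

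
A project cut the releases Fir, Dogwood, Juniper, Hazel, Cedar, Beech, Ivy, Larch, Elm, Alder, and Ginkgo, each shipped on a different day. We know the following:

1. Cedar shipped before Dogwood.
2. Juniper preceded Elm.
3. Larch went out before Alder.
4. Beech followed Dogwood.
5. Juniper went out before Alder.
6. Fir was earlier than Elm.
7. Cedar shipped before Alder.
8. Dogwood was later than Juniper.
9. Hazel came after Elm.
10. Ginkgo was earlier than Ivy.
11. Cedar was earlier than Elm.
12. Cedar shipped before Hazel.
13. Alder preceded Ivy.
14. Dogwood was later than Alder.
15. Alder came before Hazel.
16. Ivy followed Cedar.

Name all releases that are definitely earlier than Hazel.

Directly stated before Hazel: Alder, Cedar, and Elm.
Fir reaches Hazel via Fir → Elm → Hazel.
Juniper reaches Hazel via Juniper → Elm → Hazel.
Larch reaches Hazel via Larch → Alder → Hazel.
No chain forces Ginkgo (or any of the others) ahead of Hazel.

Alder, Cedar, Elm, Fir, Juniper, Larch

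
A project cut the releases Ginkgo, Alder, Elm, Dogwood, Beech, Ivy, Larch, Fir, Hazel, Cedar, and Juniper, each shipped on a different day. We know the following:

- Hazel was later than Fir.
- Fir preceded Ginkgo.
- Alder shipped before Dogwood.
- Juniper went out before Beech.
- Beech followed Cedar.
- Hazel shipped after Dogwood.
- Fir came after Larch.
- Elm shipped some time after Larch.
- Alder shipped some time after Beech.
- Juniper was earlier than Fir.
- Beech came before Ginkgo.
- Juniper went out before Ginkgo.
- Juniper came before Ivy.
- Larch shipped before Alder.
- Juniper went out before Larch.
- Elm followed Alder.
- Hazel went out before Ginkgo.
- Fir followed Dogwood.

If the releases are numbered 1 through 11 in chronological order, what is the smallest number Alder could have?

Beech, Cedar, Juniper, and Larch must all come before Alder — 4 forced predecessors.
Nothing else is forced ahead of Alder, so its earliest slot is position 4 + 1 = 5.

5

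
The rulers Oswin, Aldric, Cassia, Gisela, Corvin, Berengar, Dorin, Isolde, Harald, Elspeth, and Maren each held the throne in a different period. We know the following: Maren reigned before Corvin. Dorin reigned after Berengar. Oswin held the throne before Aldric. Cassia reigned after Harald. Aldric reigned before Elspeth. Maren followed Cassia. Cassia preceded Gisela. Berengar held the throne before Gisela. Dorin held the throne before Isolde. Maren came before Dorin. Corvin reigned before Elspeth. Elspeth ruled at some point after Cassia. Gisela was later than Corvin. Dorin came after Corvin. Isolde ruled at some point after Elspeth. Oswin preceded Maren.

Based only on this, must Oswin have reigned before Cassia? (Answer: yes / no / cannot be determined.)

No chain of stated constraints runs from Oswin to Cassia, and none runs from Cassia to Oswin either.
So the relative order of Oswin and Cassia is not fixed by the given facts.

cannot be determined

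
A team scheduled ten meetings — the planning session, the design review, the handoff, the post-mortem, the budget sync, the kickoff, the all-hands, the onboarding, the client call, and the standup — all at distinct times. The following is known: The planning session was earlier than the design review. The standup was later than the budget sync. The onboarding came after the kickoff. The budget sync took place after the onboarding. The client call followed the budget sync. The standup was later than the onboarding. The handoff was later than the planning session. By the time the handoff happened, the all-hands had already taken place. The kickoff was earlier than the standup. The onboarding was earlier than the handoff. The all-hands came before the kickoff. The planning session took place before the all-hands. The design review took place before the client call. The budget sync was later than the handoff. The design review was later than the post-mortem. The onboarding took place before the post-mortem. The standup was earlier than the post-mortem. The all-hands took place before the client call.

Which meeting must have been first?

The planning session has a chain of constraints placing it before every other meeting, so the planning session must be first.

the planning session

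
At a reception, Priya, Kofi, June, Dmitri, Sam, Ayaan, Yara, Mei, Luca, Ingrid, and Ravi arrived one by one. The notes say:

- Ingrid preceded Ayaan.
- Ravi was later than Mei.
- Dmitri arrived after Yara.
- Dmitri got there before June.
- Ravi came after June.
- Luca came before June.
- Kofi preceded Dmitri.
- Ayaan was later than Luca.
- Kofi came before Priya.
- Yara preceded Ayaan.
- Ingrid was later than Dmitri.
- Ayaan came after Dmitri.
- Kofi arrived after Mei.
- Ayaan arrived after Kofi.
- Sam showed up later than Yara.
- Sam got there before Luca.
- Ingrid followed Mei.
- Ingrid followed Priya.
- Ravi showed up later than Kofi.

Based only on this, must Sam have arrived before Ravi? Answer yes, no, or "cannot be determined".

yes

Chain the constraints: Sam → Luca → June → Ravi. Each link is directly stated, so Sam comes before Ravi.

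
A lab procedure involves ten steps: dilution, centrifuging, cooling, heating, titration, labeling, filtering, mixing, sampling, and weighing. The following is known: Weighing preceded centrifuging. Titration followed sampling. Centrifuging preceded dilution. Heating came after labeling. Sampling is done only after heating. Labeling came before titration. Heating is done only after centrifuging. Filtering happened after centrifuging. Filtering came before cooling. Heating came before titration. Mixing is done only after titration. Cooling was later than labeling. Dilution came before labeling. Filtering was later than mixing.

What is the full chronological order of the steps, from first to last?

weighing, centrifuging, dilution, labeling, heating, sampling, titration, mixing, filtering, cooling

The constraints fix every adjacent pair, so only one ordering works:
weighing → centrifuging → dilution → labeling → heating → sampling → titration → mixing → filtering → cooling.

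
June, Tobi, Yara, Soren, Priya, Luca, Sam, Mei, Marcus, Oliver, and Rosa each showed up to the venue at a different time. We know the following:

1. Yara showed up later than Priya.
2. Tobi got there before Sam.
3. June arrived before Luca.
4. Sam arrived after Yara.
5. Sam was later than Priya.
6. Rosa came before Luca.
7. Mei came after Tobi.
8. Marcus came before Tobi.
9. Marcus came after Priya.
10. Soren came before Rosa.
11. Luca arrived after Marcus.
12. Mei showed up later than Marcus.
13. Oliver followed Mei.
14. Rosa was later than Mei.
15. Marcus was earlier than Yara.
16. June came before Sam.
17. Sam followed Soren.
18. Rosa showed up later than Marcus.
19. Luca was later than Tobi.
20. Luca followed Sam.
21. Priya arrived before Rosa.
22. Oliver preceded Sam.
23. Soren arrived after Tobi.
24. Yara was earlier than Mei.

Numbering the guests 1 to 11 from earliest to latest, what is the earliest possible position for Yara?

Marcus and Priya must both come before Yara — 2 forced predecessors.
Nothing else is forced ahead of Yara, so their earliest slot is position 2 + 1 = 3.

3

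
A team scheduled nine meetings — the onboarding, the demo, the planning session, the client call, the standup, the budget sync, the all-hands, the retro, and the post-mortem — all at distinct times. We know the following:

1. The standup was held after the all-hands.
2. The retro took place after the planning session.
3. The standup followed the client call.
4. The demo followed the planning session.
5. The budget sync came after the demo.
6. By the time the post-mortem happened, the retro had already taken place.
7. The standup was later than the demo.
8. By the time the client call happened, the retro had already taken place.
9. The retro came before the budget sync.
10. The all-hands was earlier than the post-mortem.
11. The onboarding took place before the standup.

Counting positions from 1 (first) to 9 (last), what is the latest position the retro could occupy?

The retro must come before the budget sync, the client call, the post-mortem, and the standup — 4 meetings forced after it.
Everything else can be placed before the retro in some valid order, so the retro can sit as late as position 9 − 4 = 5.

5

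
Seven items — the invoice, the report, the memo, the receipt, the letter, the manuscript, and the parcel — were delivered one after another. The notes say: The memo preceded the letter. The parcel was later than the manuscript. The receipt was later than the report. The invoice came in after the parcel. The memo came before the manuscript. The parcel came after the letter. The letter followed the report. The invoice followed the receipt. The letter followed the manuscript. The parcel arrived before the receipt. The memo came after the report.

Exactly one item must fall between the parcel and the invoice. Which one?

the receipt

Tracing the constraints gives the parcel → the receipt → the invoice, so the receipt sits after the parcel and before the invoice.
No other item is forced both after the parcel and before the invoice.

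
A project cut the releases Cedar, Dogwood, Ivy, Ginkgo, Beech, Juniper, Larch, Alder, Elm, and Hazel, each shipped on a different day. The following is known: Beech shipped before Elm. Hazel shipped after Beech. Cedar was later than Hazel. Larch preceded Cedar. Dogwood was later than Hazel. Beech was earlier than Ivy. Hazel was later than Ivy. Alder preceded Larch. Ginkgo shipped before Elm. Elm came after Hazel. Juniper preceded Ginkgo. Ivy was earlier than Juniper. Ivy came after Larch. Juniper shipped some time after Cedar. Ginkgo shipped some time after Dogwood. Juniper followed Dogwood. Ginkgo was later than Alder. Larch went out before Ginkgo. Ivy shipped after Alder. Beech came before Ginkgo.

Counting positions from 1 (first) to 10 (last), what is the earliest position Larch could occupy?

2

Alder must come before Larch — 1 forced predecessor.
Nothing else is forced ahead of Larch, so its earliest slot is position 1 + 1 = 2.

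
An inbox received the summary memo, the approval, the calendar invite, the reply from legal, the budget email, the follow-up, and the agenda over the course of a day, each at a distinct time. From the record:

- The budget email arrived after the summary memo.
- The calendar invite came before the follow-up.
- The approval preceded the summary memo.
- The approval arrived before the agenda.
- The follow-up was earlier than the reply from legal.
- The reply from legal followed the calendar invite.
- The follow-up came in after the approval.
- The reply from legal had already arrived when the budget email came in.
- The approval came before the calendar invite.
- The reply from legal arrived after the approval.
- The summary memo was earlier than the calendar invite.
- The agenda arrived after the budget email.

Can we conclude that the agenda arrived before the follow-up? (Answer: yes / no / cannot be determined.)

Tracing the constraints gives the follow-up → the reply from legal → the budget email → the agenda, so the follow-up must come before the agenda.
That means the agenda cannot be before the follow-up.

no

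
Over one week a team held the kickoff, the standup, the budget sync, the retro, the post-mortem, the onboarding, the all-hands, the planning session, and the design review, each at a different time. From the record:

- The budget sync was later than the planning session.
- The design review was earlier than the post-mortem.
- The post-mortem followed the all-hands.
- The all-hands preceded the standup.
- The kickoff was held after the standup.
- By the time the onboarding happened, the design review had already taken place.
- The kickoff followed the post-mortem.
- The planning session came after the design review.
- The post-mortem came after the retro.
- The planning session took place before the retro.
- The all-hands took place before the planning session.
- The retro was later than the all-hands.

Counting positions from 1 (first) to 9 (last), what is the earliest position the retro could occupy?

The all-hands, the design review, and the planning session must all come before the retro — 3 forced predecessors.
Nothing else is forced ahead of the retro, so its earliest slot is position 3 + 1 = 4.

4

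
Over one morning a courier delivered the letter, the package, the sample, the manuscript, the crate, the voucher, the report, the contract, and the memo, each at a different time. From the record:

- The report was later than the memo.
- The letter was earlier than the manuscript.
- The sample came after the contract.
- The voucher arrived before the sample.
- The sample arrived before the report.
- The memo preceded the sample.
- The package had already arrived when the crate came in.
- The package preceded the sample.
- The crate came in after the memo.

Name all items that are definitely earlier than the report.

the contract, the memo, the package, the sample, the voucher

Directly stated before the report: the memo and the sample.
The contract reaches the report via the contract → the sample → the report.
The package reaches the report via the package → the sample → the report.
The voucher reaches the report via the voucher → the sample → the report.
No chain forces the crate (or any of the others) ahead of the report.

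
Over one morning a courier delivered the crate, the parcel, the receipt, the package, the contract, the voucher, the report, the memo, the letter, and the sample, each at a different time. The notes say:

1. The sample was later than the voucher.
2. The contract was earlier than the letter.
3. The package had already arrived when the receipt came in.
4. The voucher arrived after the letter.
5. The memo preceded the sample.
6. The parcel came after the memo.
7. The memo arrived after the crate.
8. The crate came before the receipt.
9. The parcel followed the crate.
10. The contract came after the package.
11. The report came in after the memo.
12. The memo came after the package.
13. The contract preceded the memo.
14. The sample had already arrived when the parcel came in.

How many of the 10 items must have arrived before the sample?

Directly stated before the sample: the memo and the voucher.
The contract reaches the sample via the contract → the memo → the sample.
The crate reaches the sample via the crate → the memo → the sample.
The letter reaches the sample via the letter → the voucher → the sample.
Likewise the package reaches the sample by chaining the stated constraints.
No chain forces the report (or any of the others) ahead of the sample.
That's the contract, the crate, the letter, the memo, the package, and the voucher — 6 in all.

6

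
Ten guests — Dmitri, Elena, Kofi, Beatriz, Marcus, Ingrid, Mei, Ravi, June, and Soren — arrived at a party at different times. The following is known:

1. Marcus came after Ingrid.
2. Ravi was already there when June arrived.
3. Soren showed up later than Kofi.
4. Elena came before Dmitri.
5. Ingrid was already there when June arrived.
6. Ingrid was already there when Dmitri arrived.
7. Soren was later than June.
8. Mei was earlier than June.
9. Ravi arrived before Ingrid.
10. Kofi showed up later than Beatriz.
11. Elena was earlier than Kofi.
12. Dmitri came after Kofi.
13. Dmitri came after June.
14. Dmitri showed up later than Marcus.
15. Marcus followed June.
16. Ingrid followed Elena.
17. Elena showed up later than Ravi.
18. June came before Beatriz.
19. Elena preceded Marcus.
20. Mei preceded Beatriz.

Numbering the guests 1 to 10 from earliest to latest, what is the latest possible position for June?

June must come before Beatriz, Dmitri, Kofi, Marcus, and Soren — 5 guests forced after them.
Everything else can be placed before June in some valid order, so June can sit as late as position 10 − 5 = 5.

5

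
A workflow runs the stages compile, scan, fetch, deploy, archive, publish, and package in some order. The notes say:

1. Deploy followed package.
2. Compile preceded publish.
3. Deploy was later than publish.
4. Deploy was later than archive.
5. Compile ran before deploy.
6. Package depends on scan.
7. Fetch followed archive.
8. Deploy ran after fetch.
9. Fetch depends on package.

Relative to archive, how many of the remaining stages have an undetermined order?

4

Forced after archive: deploy and fetch.
That leaves compile, package, publish, and scan with no forced order relative to archive — 4.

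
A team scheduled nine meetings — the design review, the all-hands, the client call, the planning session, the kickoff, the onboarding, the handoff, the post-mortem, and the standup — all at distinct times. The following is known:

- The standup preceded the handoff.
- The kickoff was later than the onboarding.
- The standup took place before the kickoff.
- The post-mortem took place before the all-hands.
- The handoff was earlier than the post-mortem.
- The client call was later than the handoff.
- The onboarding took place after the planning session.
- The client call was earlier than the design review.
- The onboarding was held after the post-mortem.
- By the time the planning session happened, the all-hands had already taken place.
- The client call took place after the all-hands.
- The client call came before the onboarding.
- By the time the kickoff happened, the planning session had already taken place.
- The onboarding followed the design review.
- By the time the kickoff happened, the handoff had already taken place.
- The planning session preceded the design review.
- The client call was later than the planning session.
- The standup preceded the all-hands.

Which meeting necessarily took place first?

The standup has a chain of constraints placing it before every other meeting, so the standup must be first.

the standup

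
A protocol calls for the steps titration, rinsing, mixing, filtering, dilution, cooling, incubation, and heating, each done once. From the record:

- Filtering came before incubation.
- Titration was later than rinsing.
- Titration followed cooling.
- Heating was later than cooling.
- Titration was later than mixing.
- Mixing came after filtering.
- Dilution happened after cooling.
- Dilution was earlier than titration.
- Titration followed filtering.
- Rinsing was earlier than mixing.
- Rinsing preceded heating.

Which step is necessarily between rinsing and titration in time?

mixing

Tracing the constraints gives rinsing → mixing → titration, so mixing sits after rinsing and before titration.
No other step is forced both after rinsing and before titration.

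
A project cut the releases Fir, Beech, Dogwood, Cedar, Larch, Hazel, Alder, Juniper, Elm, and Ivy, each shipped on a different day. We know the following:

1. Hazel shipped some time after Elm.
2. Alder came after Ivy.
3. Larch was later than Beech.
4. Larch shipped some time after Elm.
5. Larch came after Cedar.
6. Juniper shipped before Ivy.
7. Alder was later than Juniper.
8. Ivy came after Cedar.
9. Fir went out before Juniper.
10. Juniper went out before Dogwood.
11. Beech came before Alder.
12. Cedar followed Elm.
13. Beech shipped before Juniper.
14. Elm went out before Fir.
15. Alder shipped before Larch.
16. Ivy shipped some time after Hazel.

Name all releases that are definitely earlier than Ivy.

Beech, Cedar, Elm, Fir, Hazel, Juniper

Directly stated before Ivy: Cedar, Hazel, and Juniper.
Beech reaches Ivy via Beech → Juniper → Ivy.
Elm reaches Ivy via Elm → Hazel → Ivy.
Fir reaches Ivy via Fir → Juniper → Ivy.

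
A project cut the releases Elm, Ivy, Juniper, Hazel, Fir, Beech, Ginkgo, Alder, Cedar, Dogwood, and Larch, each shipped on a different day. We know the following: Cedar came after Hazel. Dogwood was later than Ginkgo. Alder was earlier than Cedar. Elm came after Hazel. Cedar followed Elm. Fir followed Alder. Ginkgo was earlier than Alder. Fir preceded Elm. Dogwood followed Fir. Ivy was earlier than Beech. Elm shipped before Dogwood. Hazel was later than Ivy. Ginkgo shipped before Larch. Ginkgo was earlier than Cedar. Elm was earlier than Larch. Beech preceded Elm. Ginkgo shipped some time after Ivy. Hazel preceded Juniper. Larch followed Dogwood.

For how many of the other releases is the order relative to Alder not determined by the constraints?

Forced before Alder: Ginkgo and Ivy; forced after Alder: Cedar, Dogwood, Elm, Fir, and Larch.
That leaves Beech, Hazel, and Juniper with no forced order relative to Alder — 3.

3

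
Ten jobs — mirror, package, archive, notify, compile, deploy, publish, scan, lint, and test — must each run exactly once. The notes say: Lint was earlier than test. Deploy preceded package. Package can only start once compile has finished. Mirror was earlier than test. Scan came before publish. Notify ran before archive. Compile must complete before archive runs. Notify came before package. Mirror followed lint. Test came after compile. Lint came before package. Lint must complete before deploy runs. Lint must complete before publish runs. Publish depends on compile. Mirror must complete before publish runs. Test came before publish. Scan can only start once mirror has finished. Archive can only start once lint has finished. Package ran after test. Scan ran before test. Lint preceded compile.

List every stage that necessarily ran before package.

compile, deploy, lint, mirror, notify, scan, test

Directly stated before package: compile, deploy, lint, notify, and test.
Mirror reaches package via mirror → test → package.
Scan reaches package via scan → test → package.
No chain forces publish (or any of the others) ahead of package.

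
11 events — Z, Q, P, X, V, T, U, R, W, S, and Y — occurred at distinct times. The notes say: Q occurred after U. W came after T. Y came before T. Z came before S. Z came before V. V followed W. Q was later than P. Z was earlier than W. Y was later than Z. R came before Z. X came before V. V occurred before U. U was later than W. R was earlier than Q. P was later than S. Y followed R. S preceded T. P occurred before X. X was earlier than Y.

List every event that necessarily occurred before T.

Directly stated before T: S and Y.
P reaches T via P → X → Y → T.
R reaches T via R → Y → T.
X reaches T via X → Y → T.
Likewise Z reaches T by chaining the stated constraints.

P, R, S, X, Y, Z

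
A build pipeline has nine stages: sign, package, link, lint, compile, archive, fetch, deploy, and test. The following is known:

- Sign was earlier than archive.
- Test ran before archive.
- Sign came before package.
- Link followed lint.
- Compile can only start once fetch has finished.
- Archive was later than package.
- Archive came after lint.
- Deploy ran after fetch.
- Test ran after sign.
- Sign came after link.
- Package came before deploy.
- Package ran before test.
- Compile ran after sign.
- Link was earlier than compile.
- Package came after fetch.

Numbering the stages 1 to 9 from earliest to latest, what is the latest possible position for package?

6

Package must come before archive, deploy, and test — 3 stages forced after it.
Everything else can be placed before package in some valid order, so package can sit as late as position 9 − 3 = 6.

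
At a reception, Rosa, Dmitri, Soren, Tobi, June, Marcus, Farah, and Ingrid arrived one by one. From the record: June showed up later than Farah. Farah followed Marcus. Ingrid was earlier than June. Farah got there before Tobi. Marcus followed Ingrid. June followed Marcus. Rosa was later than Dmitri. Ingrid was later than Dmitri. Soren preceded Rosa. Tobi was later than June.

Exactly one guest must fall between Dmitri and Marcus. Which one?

Ingrid

Tracing the constraints gives Dmitri → Ingrid → Marcus, so Ingrid sits after Dmitri and before Marcus.
No other guest is forced both after Dmitri and before Marcus.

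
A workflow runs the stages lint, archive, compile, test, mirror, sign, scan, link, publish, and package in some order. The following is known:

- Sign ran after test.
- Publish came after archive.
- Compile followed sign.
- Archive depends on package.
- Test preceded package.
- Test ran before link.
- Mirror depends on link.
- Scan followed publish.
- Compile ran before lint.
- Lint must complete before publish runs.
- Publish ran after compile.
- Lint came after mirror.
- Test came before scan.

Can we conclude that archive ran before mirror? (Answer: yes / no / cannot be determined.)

cannot be determined

No chain of stated constraints runs from archive to mirror, and none runs from mirror to archive either.
So the relative order of archive and mirror is not fixed by the given facts.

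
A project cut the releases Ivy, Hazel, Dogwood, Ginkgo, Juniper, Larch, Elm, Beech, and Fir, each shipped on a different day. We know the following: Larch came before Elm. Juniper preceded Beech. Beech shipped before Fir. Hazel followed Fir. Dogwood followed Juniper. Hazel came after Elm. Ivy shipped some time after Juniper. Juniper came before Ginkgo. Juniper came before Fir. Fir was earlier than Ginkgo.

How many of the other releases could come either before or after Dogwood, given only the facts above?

7

Forced before Dogwood: Juniper.
That leaves Beech, Elm, Fir, Ginkgo, Hazel, Ivy, and Larch with no forced order relative to Dogwood — 7.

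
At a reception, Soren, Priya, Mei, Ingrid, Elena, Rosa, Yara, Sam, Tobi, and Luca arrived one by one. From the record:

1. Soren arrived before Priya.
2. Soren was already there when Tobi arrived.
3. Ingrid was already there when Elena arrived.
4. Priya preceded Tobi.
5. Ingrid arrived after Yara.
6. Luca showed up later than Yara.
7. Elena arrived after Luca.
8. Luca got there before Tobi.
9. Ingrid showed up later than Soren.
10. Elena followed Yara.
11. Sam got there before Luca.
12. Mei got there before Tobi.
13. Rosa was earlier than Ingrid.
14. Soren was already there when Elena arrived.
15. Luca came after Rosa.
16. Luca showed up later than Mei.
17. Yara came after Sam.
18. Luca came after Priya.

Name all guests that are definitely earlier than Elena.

Ingrid, Luca, Mei, Priya, Rosa, Sam, Soren, Yara

Directly stated before Elena: Ingrid, Luca, Soren, and Yara.
Mei reaches Elena via Mei → Luca → Elena.
Priya reaches Elena via Priya → Luca → Elena.
Rosa reaches Elena via Rosa → Luca → Elena.
Likewise Sam reaches Elena by chaining the stated constraints.
No chain forces Tobi ahead of Elena.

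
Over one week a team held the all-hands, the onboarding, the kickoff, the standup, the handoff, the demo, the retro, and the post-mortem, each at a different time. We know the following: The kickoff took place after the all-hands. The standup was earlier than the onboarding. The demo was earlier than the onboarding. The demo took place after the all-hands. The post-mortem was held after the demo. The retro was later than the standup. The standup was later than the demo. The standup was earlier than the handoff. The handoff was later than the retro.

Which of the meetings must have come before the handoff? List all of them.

Directly stated before the handoff: the retro and the standup.
The all-hands reaches the handoff via the all-hands → the demo → the standup → the handoff.
The demo reaches the handoff via the demo → the standup → the handoff.

the all-hands, the demo, the retro, the standup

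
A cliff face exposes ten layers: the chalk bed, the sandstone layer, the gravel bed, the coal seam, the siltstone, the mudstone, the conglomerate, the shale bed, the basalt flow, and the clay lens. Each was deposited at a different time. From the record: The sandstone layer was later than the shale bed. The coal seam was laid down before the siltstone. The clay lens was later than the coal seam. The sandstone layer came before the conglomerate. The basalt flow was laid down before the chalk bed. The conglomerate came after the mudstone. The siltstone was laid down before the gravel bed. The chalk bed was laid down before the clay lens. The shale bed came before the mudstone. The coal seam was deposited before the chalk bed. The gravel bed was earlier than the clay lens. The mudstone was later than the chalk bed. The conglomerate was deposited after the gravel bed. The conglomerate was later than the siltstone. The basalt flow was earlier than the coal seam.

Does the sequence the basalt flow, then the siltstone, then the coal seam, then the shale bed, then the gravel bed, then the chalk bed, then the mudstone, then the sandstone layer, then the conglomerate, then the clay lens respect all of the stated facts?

no

The constraints require the coal seam before the siltstone, but in the proposed sequence the siltstone appears ahead of the coal seam. That one violation is enough.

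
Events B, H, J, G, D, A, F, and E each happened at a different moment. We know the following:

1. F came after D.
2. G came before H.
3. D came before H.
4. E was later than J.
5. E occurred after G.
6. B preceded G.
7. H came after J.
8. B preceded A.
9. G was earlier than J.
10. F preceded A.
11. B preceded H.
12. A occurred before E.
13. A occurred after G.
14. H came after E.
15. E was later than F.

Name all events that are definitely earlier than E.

A, B, D, F, G, J

Directly stated before E: A, F, G, and J.
B reaches E via B → G → E.
D reaches E via D → F → E.
No chain forces H ahead of E.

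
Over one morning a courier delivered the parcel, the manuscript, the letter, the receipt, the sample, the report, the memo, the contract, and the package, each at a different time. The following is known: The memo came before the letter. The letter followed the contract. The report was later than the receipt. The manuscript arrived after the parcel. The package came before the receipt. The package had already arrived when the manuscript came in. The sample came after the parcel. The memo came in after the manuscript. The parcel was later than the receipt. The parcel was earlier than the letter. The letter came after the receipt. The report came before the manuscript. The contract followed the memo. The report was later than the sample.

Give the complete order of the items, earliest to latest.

the package, the receipt, the parcel, the sample, the report, the manuscript, the memo, the contract, the letter

The constraints fix every adjacent pair, so only one ordering works:
the package → the receipt → the parcel → the sample → the report → the manuscript → the memo → the contract → the letter.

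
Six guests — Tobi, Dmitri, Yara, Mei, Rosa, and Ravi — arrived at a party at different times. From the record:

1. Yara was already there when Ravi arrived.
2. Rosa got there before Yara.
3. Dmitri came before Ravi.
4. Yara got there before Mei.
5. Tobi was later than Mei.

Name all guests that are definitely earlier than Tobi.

Mei, Rosa, Yara

Directly stated before Tobi: Mei.
Rosa reaches Tobi via Rosa → Yara → Mei → Tobi.
Yara reaches Tobi via Yara → Mei → Tobi.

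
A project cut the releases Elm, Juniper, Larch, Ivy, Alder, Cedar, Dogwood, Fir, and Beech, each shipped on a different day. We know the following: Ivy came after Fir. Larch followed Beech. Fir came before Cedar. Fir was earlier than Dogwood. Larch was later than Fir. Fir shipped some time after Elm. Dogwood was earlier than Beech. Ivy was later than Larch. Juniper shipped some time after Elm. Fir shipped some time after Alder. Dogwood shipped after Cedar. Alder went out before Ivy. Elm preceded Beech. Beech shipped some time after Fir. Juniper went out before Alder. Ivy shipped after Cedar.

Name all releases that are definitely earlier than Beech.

Alder, Cedar, Dogwood, Elm, Fir, Juniper

Directly stated before Beech: Dogwood, Elm, and Fir.
Alder reaches Beech via Alder → Fir → Beech.
Cedar reaches Beech via Cedar → Dogwood → Beech.
Juniper reaches Beech via Juniper → Alder → Fir → Beech.
No chain forces Ivy (or any of the others) ahead of Beech.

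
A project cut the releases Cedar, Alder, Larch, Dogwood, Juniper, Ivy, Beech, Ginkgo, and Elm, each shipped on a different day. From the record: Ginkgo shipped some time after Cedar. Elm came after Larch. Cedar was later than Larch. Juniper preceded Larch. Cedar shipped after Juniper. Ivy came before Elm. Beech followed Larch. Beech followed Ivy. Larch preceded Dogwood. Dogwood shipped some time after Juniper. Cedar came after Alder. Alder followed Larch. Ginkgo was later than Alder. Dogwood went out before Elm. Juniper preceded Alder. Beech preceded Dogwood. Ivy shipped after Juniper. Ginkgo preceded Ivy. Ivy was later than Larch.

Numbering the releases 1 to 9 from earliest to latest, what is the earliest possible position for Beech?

7

Alder, Cedar, Ginkgo, Ivy, Juniper, and Larch must all come before Beech — 6 forced predecessors.
Nothing else is forced ahead of Beech, so its earliest slot is position 6 + 1 = 7.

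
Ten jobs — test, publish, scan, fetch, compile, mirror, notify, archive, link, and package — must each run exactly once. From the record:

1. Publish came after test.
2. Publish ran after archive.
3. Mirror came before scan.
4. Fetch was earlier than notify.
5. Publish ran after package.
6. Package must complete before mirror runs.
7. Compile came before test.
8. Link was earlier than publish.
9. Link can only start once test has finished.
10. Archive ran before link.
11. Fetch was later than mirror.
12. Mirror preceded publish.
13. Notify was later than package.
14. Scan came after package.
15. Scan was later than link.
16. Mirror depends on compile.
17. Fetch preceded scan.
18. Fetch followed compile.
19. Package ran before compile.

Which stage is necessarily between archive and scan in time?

link

Tracing the constraints gives archive → link → scan, so link sits after archive and before scan.
No other stage is forced both after archive and before scan.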